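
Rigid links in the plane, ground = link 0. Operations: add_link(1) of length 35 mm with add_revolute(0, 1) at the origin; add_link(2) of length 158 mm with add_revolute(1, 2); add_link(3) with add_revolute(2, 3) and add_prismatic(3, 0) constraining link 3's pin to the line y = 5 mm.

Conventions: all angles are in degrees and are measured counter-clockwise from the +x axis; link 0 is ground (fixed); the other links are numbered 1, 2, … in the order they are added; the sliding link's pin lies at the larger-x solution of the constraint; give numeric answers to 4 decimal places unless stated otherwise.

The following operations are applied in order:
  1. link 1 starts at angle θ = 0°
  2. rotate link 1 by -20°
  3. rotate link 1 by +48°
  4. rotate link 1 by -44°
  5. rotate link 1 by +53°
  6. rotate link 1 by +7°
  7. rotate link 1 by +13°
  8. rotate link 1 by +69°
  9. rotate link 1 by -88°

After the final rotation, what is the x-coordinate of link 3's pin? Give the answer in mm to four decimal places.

geometry: r = 35 mm, L = 158 mm, e = 5 mm; θ starts at 0°
rotate link 1 by -20°: θ ← 0° -20° = -20°
rotate link 1 by +48°: θ ← -20° +48° = 28°
rotate link 1 by -44°: θ ← 28° -44° = -16°
rotate link 1 by +53°: θ ← -16° +53° = 37°
rotate link 1 by +7°: θ ← 37° +7° = 44°
rotate link 1 by +13°: θ ← 44° +13° = 57°
rotate link 1 by +69°: θ ← 57° +69° = 126°
rotate link 1 by -88°: θ ← 126° -88° = 38°
crank pin P = (r cos θ, r sin θ) = (27.580376, 21.548152)
h = r sin θ − e = 21.548152 − 5 = 16.548152
x = r cos θ + √(L² − h²) = 27.580376 + 157.131024 = 184.711400

184.7114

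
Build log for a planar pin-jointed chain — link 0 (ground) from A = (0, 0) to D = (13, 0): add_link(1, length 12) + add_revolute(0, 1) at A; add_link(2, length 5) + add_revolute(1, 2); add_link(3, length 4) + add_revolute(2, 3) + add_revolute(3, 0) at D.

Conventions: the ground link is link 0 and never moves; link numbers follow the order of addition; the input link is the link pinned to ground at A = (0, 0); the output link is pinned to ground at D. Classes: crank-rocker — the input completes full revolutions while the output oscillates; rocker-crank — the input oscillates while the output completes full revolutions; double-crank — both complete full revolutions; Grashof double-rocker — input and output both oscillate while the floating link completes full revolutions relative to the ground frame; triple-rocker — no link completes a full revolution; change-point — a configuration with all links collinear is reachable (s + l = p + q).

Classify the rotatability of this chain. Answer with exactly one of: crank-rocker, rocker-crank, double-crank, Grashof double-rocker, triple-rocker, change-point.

lengths: ground=13, input=12, coupler=5, output=4
sorted: s=4 (shortest), l=13 (longest), p+q=17
s + l = 17 vs p + q = 17
s + l = p + q → change-point (collinear configuration reachable)

change-point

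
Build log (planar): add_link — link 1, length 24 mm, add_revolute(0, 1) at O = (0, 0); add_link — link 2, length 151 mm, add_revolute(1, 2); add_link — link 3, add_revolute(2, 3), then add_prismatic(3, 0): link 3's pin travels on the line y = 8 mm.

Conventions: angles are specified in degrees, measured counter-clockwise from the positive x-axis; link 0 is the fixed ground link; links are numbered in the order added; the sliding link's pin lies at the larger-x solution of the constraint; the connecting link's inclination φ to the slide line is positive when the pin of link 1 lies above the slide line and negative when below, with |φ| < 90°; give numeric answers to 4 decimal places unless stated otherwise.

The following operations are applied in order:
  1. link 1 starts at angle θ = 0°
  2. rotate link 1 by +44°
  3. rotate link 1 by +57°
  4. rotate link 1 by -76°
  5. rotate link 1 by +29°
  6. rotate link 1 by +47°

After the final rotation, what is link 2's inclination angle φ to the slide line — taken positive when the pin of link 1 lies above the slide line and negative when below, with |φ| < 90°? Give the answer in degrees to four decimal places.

geometry: r = 24 mm, L = 151 mm, e = 8 mm; θ starts at 0°
rotate link 1 by +44°: θ ← 0° +44° = 44°
rotate link 1 by +57°: θ ← 44° +57° = 101°
rotate link 1 by -76°: θ ← 101° -76° = 25°
rotate link 1 by +29°: θ ← 25° +29° = 54°
rotate link 1 by +47°: θ ← 54° +47° = 101°
h = r sin θ − e = 23.559052 − 8 = 15.559052
sin φ = h / L = 15.559052 / 151 = 0.10304008
φ = arcsin(0.10304008) = 5.914259°

5.9143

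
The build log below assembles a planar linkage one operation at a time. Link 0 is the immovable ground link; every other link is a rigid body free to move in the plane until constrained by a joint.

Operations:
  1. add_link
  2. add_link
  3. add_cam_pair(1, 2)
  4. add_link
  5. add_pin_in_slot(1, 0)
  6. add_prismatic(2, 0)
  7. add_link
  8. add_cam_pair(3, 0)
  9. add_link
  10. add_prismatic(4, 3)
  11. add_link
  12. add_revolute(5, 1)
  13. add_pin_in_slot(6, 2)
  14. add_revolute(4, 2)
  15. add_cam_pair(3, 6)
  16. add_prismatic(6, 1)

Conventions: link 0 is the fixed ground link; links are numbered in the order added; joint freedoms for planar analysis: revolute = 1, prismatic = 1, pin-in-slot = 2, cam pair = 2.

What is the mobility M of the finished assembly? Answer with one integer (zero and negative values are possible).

ground; <1,0,0>
#1 <2,0,0>
#2 <3,0,0>
C:1↔2 J2 <3,0,1>
#3 <4,0,1>
PS:1↔0 J2 <4,0,2>
P:2↔0 J1 <4,1,2>
#4 <5,1,2>
C:3↔0 J2 <5,1,3>
#5 <6,1,3>
P:4↔3 J1 <6,2,3>
#6 <7,2,3>
R:5↔1 J1 <7,3,3>
PS:6↔2 J2 <7,3,4>
R:4↔2 J1 <7,4,4>
C:3↔6 J2 <7,4,5>
P:6↔1 J1 <7,5,5>
3×6 − 2×5 − 1×5 = 3

M = 3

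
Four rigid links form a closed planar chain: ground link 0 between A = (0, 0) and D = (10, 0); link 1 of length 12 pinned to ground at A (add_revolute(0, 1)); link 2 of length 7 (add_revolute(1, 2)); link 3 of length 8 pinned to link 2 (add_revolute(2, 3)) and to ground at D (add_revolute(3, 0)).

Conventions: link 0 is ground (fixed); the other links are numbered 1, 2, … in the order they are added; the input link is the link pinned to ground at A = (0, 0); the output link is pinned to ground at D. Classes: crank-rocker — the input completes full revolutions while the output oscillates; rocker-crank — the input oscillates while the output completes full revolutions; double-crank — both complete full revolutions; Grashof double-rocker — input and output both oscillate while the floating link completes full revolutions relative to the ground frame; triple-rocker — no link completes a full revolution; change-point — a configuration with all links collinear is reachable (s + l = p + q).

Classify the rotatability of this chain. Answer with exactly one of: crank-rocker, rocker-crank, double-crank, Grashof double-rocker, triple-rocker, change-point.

lengths: ground=10, input=12, coupler=7, output=8
sorted: s=7 (shortest), l=12 (longest), p+q=18
s + l = 19 vs p + q = 18
s + l > p + q → non-Grashof → no link fully rotates → triple-rocker

triple-rocker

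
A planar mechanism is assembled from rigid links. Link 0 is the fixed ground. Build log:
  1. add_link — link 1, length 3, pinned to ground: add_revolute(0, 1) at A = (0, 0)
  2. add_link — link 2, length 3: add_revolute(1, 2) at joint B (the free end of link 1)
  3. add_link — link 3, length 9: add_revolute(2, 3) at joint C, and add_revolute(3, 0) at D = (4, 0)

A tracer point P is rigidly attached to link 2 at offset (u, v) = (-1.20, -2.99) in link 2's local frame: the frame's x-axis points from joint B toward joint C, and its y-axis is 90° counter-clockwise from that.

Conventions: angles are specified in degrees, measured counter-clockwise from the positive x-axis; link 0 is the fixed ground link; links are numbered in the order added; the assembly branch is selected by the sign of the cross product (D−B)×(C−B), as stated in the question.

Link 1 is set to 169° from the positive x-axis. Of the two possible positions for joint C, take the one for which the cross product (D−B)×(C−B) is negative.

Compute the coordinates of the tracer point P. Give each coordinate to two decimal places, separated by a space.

A=(0,0), D=(4.00,0)
B = A + 3.00·(cos169°, sin169°) = (-2.9449, 0.5724)
|BD| = 6.9684
circle(B,3.00) ∩ circle(D,9.00): a=-1.6819, h=2.4842
  candidates: C₊=(-4.4171,3.1864) cross=17.311; C₋=(-4.8252,-1.7652) cross=-17.311
  branch - wants cross < 0 → take C=(-4.8252,-1.7652) (cross=-17.311)
ex = (C−B)/|BC| = (-0.6268,-0.7792); ey = (0.7792,-0.6268)
P = B + -1.20·ex + -2.99·ey = (-4.5226,3.3815)

-4.52 3.38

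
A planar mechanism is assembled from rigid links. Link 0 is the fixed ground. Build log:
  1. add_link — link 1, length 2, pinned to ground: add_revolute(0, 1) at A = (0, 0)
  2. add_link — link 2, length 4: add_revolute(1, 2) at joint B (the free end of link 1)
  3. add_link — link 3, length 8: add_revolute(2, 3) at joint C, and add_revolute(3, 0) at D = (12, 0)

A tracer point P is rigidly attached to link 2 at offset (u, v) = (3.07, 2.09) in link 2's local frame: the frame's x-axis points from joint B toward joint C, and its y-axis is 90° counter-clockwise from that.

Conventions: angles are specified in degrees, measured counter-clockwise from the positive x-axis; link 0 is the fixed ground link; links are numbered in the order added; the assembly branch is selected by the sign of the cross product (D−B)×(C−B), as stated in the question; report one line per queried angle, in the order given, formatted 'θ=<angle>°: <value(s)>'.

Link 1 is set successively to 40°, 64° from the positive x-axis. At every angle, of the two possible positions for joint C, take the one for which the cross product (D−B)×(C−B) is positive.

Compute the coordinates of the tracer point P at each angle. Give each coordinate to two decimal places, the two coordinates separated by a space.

A=(0,0), D=(12.00,0)
θ=40°: B = A + 2.00·(cos40°, sin40°) = (1.5321, 1.2856)
θ=40°: |BD| = 10.5466
θ=40°: circle(B,4.00) ∩ circle(D,8.00): a=2.9977, h=2.6484
θ=40°:   candidates: C₊=(4.8302,3.5488) cross=27.932; C₋=(4.1846,-1.7085) cross=-27.932
θ=40°:   branch + wants cross > 0 → take C=(4.8302,3.5488) (cross=27.932)
θ=40°: ex = (C−B)/|BC| = (0.8245,0.5658); ey = (-0.5658,0.8245)
θ=40°: P = B + 3.07·ex + 2.09·ey = (2.8808,4.7459)
θ=64°: B = A + 2.00·(cos64°, sin64°) = (0.8767, 1.7976)
θ=64°: |BD| = 11.2676
θ=64°: circle(B,4.00) ∩ circle(D,8.00): a=3.5038, h=1.9296
θ=64°:   candidates: C₊=(4.6435,3.1435) cross=21.742; C₋=(4.0278,-0.6663) cross=-21.742
θ=64°:   branch + wants cross > 0 → take C=(4.6435,3.1435) (cross=21.742)
θ=64°: ex = (C−B)/|BC| = (0.9417,0.3365); ey = (-0.3365,0.9417)
θ=64°: P = B + 3.07·ex + 2.09·ey = (3.0645,4.7987)

θ=40°: 2.88 4.75
θ=64°: 3.06 4.80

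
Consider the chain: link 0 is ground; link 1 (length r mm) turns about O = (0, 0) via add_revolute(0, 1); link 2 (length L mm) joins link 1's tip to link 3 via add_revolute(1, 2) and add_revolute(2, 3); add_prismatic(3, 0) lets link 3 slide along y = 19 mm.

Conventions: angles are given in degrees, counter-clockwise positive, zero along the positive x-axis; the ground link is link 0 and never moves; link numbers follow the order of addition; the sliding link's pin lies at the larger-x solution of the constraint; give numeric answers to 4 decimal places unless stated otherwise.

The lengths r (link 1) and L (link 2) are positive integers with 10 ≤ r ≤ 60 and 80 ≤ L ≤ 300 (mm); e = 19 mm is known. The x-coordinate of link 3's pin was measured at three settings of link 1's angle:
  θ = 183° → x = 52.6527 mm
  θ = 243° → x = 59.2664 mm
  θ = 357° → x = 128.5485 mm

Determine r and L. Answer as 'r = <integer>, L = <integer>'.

constraint per measurement: (x − r cos θ)² + (r sin θ − e)² = L²
subtracting the θ₁ and θ₂ equations cancels the r² and L² terms:
r = (x₁² − x₂²) / (2[(x₁cos θ₁ + e sin θ₁) − (x₂cos θ₂ + e sin θ₂)]) = 38.0002 → r = 38
L² = (x₁ − r cos θ₁)² + (r sin θ₁ − e)² = 8649.0011 → L = 93.0000 → L = 93
check at θ₃=357°: x = 128.5485 (printed 128.5485) ✓

r = 38, L = 93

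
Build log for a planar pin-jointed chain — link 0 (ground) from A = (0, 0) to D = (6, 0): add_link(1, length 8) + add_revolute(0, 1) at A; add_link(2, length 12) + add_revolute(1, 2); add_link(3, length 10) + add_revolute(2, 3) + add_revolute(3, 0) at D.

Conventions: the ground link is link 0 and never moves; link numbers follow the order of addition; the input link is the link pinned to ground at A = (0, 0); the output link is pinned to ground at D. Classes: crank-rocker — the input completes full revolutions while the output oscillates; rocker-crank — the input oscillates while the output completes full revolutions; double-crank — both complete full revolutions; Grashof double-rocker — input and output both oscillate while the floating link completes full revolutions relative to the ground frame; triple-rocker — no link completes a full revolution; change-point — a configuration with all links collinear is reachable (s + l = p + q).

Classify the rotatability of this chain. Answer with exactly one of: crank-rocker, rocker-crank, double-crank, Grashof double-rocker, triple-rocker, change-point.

lengths: ground=6, input=8, coupler=12, output=10
sorted: s=6 (shortest), l=12 (longest), p+q=18
s + l = 18 vs p + q = 18
s + l = p + q → change-point (collinear configuration reachable)

change-point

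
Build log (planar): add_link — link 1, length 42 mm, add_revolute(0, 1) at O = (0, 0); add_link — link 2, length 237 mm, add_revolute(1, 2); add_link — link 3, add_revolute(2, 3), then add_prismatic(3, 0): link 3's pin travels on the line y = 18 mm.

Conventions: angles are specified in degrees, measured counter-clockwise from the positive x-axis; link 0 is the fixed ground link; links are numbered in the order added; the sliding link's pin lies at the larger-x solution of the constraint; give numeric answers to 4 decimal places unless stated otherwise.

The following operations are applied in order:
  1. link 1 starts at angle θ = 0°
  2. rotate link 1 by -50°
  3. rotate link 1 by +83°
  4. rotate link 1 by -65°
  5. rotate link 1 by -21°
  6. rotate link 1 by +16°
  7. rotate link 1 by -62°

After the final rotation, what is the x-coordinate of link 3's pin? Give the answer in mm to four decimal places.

geometry: r = 42 mm, L = 237 mm, e = 18 mm; θ starts at 0°
rotate link 1 by -50°: θ ← 0° -50° = -50°
rotate link 1 by +83°: θ ← -50° +83° = 33°
rotate link 1 by -65°: θ ← 33° -65° = -32°
rotate link 1 by -21°: θ ← -32° -21° = -53°
rotate link 1 by +16°: θ ← -53° +16° = -37°
rotate link 1 by -62°: θ ← -37° -62° = -99°
crank pin P = (r cos θ, r sin θ) = (-6.570248, -41.482910)
h = r sin θ − e = -41.482910 − 18 = -59.482910
x = r cos θ + √(L² − h²) = -6.570248 + 229.414000 = 222.843752

222.8438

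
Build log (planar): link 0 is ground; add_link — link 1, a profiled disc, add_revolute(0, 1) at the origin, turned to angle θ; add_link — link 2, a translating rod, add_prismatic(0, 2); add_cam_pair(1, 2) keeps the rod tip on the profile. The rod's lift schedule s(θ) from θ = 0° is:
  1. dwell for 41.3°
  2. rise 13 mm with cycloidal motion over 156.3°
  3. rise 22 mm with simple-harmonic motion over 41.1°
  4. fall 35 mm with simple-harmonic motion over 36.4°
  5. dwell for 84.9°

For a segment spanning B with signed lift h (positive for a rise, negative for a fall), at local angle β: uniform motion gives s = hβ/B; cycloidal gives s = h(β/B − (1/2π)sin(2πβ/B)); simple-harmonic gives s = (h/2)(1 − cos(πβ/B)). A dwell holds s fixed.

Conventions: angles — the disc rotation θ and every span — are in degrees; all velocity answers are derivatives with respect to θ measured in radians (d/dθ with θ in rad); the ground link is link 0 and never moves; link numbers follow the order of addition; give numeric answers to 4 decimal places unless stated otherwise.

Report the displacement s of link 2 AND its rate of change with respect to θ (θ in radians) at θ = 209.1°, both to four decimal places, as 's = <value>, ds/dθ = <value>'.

seg 1 [0°–41.3°] dwell: s stays 0.0000
seg 2 [41.3°–197.6°] cycloidal, h=13: full span → s += 13 → s = 13.0000
seg 3 [197.6°–238.7°] simple-harmonic, h=22: θ=209.1° here. β=11.5, B=41.1. 22/2·(1 − cos(π·0.2798)) = 3.9832 → s = 16.9832
velocity in seg [197.6°–238.7°] (simple-harmonic), θ in radians: β = 11.5° = 0.2007 rad, B = 41.1° = 0.7173 rad; ds/dθ = (πh/(2B)) sin(πβ/B) = (π·22/(2·0.7173)) sin(π·0.2798) = 37.100831 mm/rad

s = 16.9832, ds/dθ = 37.1008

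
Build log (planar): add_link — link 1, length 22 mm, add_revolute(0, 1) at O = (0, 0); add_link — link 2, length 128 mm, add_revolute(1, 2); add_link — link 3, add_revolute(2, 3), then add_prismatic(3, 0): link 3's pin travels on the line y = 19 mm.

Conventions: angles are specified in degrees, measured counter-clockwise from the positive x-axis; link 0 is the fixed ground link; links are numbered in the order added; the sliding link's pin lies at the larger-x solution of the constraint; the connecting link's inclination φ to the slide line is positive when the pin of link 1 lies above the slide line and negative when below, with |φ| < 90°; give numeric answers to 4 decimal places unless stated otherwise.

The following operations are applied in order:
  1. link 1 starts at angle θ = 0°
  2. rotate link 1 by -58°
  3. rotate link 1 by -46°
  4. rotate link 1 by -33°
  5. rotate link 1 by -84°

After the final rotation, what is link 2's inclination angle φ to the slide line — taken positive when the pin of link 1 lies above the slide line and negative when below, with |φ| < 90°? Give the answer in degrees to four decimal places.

geometry: r = 22 mm, L = 128 mm, e = 19 mm; θ starts at 0°
rotate link 1 by -58°: θ ← 0° -58° = -58°
rotate link 1 by -46°: θ ← -58° -46° = -104°
rotate link 1 by -33°: θ ← -104° -33° = -137°
rotate link 1 by -84°: θ ← -137° -84° = -221°
h = r sin θ − e = 14.433299 − 19 = -4.566701
sin φ = h / L = -4.566701 / 128 = -0.03567735
φ = arcsin(-0.03567735) = -2.044596°

-2.0446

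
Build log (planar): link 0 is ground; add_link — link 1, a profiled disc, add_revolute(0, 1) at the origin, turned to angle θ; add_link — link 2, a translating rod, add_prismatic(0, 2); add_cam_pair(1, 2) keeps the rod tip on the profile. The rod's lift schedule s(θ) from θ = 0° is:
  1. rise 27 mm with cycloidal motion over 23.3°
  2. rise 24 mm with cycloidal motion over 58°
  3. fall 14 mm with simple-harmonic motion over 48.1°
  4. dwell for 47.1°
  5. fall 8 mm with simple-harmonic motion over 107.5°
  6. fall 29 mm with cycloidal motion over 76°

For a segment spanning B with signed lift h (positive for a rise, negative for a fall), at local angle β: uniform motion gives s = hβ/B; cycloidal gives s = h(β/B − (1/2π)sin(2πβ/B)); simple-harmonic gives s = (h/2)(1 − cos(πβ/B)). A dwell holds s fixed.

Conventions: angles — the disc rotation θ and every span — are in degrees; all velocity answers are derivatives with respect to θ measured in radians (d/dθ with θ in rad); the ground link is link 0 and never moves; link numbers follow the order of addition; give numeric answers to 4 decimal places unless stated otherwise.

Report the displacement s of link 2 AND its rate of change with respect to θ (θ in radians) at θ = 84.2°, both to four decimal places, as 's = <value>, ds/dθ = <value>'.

seg 1 [0°–23.3°] cycloidal, h=27: full span → s += 27 → s = 27.0000
seg 2 [23.3°–81.3°] cycloidal, h=24: full span → s += 24 → s = 51.0000
seg 3 [81.3°–129.4°] simple-harmonic, h=-14: θ=84.2° here. β=2.9, B=48.1. -14/2·(1 − cos(π·0.0603)) = -0.1252 → s = 50.8748
velocity in seg [81.3°–129.4°] (simple-harmonic), θ in radians: β = 2.9° = 0.0506 rad, B = 48.1° = 0.8395 rad; ds/dθ = (πh/(2B)) sin(πβ/B) = (π·(-14)/(2·0.8395)) sin(π·0.0603) = -4.932060 mm/rad

s = 50.8748, ds/dθ = -4.9321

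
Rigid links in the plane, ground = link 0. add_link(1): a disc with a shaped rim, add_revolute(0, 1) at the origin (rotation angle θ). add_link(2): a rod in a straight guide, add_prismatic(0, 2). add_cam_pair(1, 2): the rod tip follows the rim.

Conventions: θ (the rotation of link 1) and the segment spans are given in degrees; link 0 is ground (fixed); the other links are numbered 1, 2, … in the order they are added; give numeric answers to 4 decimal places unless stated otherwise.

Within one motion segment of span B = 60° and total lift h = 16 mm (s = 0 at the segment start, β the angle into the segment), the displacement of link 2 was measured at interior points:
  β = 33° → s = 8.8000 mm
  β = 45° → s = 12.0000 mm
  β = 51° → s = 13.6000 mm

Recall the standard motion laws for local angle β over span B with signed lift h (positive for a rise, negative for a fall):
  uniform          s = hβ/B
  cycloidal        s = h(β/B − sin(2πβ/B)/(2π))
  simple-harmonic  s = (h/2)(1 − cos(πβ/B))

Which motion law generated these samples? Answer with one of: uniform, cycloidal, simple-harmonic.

candidates at β/B = r: uniform s = h·r (linear in β); cycloidal s = h·(r − sin(2πr)/(2π)); simple-harmonic s = (h/2)(1 − cos(πr))
β=33°: printed 8.8000 | uniform 8.8000, cycloidal 9.5869, simple-harmonic 9.2515
β=45°: printed 12.0000 | uniform 12.0000, cycloidal 14.5465, simple-harmonic 13.6569
β=51°: printed 13.6000 | uniform 13.6000, cycloidal 15.6601, simple-harmonic 15.1281
only one law matches every sample → uniform

uniform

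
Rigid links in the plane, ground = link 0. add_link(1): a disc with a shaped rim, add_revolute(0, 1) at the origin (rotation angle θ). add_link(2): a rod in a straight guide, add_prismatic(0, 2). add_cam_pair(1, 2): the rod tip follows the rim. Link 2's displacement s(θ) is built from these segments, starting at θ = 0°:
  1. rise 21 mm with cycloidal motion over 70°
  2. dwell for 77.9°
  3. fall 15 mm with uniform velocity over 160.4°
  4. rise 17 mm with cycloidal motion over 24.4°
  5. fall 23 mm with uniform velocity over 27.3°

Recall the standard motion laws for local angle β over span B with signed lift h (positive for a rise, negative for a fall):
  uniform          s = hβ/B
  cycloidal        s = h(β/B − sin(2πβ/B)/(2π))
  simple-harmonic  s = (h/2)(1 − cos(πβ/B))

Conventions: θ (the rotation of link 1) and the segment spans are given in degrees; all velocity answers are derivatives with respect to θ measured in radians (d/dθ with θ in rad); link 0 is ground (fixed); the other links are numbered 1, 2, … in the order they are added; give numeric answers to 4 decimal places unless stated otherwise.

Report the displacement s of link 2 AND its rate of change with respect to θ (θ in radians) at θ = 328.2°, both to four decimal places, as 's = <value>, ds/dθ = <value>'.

segment 1 (0° to 70°, cycloidal, h = 21) is passed completely: s = 0.0000 + (21) = 21.0000
segment 2 (70° to 147.9°, dwell): s unchanged at 21.0000
segment 3 (147.9° to 308.3°, uniform, h = -15) is passed completely: s = 21.0000 + (-15) = 6.0000
θ = 328.2° falls in segment 4 (308.3° to 332.7°, cycloidal, h = 17): β = 328.2 − 308.3 = 19.9°, B = 24.4°; Δs = 17·(0.8156 − sin(2π·0.8156)/(2π)) = 16.3440; s = 6.0000 + 16.3440 = 22.3440
velocity in seg [308.3°–332.7°] (cycloidal), θ in radians: β = 19.9° = 0.3473 rad, B = 24.4° = 0.4259 rad; ds/dθ = (h/B)(1 − cos(2πβ/B)) = (17/0.4259)(1 − cos(2π·0.8156)) = 23.933395 mm/rad

s = 22.3440, ds/dθ = 23.9334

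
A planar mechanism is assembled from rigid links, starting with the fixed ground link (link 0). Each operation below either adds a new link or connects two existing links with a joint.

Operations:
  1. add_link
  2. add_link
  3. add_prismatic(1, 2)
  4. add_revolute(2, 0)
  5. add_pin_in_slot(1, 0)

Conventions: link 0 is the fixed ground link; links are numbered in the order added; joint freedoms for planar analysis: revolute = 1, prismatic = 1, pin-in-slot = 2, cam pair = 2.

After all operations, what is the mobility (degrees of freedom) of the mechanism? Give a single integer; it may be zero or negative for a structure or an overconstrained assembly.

link 0 = ground. State L|J1|J2 = 1|0|0
+link1  2|0|0
+link2  3|0|0
P(1,2) f=1→J1  3|1|0
R(2,0) f=1→J1  3|2|0
PS(1,0) f=2→J2  3|2|1
M = 3(3−1)−2·2−1 = 6−4−1 = 1

M = 1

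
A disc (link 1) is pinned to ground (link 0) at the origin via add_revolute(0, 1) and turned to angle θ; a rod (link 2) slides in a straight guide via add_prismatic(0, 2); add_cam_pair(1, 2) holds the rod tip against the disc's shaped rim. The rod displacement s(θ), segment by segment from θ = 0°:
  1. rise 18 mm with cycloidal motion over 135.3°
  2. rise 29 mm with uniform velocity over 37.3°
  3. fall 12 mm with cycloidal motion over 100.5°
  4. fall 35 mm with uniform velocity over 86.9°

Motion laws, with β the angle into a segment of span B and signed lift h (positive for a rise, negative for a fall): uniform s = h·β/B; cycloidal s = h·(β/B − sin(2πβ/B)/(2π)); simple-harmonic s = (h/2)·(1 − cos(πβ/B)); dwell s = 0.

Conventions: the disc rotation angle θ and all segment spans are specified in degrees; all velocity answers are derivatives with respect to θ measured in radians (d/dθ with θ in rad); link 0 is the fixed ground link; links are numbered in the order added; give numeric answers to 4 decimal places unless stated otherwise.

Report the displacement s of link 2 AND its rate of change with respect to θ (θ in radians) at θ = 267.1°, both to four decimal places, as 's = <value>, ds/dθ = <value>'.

segment 1 (0° to 135.3°, cycloidal, h = 18) is passed completely: s = 0.0000 + (18) = 18.0000
segment 2 (135.3° to 172.6°, uniform, h = 29) is passed completely: s = 18.0000 + (29) = 47.0000
θ = 267.1° falls in segment 3 (172.6° to 273.1°, cycloidal, h = -12): β = 267.1 − 172.6 = 94.5°, B = 100.5°; Δs = -12·(0.9403 − sin(2π·0.9403)/(2π)) = -11.9833; s = 47.0000 − 11.9833 = 35.0167
velocity in seg [172.6°–273.1°] (cycloidal), θ in radians: β = 94.5° = 1.6493 rad, B = 100.5° = 1.7541 rad; ds/dθ = (h/B)(1 − cos(2πβ/B)) = ((-12)/1.7541)(1 − cos(2π·0.9403)) = -0.475707 mm/rad

s = 35.0167, ds/dθ = -0.4757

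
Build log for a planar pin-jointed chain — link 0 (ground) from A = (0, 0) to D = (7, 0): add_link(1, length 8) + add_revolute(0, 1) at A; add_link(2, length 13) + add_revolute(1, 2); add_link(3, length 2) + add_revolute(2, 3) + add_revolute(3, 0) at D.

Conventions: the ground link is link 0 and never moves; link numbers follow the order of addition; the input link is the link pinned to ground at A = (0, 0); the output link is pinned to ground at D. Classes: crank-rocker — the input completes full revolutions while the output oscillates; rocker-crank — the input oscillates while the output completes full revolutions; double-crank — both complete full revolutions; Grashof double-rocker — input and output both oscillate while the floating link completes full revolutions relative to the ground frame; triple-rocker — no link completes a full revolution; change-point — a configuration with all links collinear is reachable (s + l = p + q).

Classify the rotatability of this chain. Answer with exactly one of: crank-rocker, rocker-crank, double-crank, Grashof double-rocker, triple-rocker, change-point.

lengths: ground=7, input=8, coupler=13, output=2
sorted: s=2 (shortest), l=13 (longest), p+q=15
s + l = 15 vs p + q = 15
s + l = p + q → change-point (collinear configuration reachable)

change-point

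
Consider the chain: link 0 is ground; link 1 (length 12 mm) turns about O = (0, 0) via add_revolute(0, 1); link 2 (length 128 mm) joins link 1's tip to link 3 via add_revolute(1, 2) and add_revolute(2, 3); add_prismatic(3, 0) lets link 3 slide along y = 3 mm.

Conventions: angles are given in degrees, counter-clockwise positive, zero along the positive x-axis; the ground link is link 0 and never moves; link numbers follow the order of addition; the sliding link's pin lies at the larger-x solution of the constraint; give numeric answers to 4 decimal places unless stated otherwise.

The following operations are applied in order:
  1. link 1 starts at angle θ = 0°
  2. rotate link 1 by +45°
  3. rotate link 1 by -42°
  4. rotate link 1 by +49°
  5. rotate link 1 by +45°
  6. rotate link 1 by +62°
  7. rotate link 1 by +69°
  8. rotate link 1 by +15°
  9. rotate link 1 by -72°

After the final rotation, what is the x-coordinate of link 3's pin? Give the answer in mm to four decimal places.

geometry: r = 12 mm, L = 128 mm, e = 3 mm; θ starts at 0°
rotate link 1 by +45°: θ ← 0° +45° = 45°
rotate link 1 by -42°: θ ← 45° -42° = 3°
rotate link 1 by +49°: θ ← 3° +49° = 52°
rotate link 1 by +45°: θ ← 52° +45° = 97°
rotate link 1 by +62°: θ ← 97° +62° = 159°
rotate link 1 by +69°: θ ← 159° +69° = 228°
rotate link 1 by +15°: θ ← 228° +15° = 243°
rotate link 1 by -72°: θ ← 243° -72° = 171°
crank pin P = (r cos θ, r sin θ) = (-11.852260, 1.877214)
h = r sin θ − e = 1.877214 − 3 = -1.122786
x = r cos θ + √(L² − h²) = -11.852260 + 127.995075 = 116.142815

116.1428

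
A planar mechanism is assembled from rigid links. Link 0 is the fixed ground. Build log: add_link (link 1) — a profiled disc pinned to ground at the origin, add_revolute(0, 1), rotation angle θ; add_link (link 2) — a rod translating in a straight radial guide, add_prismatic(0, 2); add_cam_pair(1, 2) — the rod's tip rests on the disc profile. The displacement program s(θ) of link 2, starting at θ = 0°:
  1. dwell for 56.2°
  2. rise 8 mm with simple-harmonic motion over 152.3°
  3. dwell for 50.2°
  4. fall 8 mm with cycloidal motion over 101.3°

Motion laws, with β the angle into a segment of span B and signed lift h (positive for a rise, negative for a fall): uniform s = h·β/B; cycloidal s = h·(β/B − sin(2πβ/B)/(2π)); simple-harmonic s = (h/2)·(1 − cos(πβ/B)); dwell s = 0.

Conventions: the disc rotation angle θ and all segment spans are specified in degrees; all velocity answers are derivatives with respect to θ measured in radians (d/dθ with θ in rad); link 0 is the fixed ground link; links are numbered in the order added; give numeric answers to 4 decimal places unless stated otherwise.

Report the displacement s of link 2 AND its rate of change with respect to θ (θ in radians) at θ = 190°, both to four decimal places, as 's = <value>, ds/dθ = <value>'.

seg 1 [0°–56.2°] dwell: s stays 0.0000
seg 2 [56.2°–208.5°] simple-harmonic, h=8: θ=190° here. β=133.8, B=152.3. 8/2·(1 − cos(π·0.8785)) = 7.7123 → s = 7.7123
velocity in seg [56.2°–208.5°] (simple-harmonic), θ in radians: β = 133.8° = 2.3353 rad, B = 152.3° = 2.6581 rad; ds/dθ = (πh/(2B)) sin(πβ/B) = (π·8/(2·2.6581)) sin(π·0.8785) = 1.760604 mm/rad

s = 7.7123, ds/dθ = 1.7606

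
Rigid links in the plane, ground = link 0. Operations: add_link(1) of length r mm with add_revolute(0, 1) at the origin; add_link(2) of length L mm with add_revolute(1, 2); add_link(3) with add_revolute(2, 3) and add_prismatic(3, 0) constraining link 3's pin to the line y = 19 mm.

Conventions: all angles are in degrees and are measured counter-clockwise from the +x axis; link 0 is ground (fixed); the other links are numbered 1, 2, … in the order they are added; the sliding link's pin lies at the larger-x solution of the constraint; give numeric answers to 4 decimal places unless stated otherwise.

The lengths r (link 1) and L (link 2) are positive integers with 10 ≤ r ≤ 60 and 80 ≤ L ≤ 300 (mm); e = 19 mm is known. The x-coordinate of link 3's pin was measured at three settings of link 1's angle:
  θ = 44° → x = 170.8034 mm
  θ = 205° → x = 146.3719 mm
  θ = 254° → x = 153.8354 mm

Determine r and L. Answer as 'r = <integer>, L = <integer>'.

constraint per measurement: (x − r cos θ)² + (r sin θ − e)² = L²
subtracting the θ₁ and θ₂ equations cancels the r² and L² terms:
r = (x₁² − x₂²) / (2[(x₁cos θ₁ + e sin θ₁) − (x₂cos θ₂ + e sin θ₂)]) = 14.0000 → r = 14
L² = (x₁ − r cos θ₁)² + (r sin θ₁ − e)² = 25921.0041 → L = 161.0000 → L = 161
check at θ₃=254°: x = 153.8354 (printed 153.8354) ✓

r = 14, L = 161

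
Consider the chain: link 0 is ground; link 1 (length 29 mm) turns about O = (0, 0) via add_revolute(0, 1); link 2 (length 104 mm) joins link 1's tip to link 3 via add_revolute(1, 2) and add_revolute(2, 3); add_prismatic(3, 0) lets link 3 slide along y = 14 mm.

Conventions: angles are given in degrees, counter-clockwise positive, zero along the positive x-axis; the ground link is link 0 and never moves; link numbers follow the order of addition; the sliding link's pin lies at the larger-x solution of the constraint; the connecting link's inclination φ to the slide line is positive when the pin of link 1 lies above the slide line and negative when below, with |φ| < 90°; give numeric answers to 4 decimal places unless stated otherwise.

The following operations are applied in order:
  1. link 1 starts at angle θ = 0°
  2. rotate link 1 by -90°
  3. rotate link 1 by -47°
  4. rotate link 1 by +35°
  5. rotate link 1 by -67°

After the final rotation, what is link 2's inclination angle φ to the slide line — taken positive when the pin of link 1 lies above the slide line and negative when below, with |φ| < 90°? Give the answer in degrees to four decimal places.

geometry: r = 29 mm, L = 104 mm, e = 14 mm; θ starts at 0°
rotate link 1 by -90°: θ ← 0° -90° = -90°
rotate link 1 by -47°: θ ← -90° -47° = -137°
rotate link 1 by +35°: θ ← -137° +35° = -102°
rotate link 1 by -67°: θ ← -102° -67° = -169°
h = r sin θ − e = -5.533461 − 14 = -19.533461
sin φ = h / L = -19.533461 / 104 = -0.18782174
φ = arcsin(-0.18782174) = -10.825691°

-10.8257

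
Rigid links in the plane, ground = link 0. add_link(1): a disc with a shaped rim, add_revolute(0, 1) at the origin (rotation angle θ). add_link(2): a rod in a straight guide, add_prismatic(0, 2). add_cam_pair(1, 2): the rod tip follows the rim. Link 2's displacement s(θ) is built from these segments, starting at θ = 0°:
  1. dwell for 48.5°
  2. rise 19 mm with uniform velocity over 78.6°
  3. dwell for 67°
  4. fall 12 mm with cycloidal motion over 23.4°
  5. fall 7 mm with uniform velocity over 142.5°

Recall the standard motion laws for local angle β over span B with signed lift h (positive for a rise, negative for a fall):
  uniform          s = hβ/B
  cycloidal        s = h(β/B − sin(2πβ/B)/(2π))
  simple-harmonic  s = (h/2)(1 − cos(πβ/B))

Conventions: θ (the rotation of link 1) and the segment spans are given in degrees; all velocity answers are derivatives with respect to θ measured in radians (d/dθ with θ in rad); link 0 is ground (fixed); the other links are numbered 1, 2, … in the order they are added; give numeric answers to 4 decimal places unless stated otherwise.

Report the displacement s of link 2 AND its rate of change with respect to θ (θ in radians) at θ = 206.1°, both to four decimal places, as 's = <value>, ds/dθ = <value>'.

segment 1 (0° to 48.5°, dwell): s unchanged at 0.0000
segment 2 (48.5° to 127.1°, uniform, h = 19) is passed completely: s = 0.0000 + (19) = 19.0000
segment 3 (127.1° to 194.1°, dwell): s unchanged at 19.0000
θ = 206.1° falls in segment 4 (194.1° to 217.5°, cycloidal, h = -12): β = 206.1 − 194.1 = 12°, B = 23.4°; Δs = -12·(0.5128 − sin(2π·0.5128)/(2π)) = -6.3075; s = 19.0000 − 6.3075 = 12.6925
velocity in seg [194.1°–217.5°] (cycloidal), θ in radians: β = 12° = 0.2094 rad, B = 23.4° = 0.4084 rad; ds/dθ = (h/B)(1 − cos(2πβ/B)) = ((-12)/0.4084)(1 − cos(2π·0.5128)) = -58.669624 mm/rad

s = 12.6925, ds/dθ = -58.6696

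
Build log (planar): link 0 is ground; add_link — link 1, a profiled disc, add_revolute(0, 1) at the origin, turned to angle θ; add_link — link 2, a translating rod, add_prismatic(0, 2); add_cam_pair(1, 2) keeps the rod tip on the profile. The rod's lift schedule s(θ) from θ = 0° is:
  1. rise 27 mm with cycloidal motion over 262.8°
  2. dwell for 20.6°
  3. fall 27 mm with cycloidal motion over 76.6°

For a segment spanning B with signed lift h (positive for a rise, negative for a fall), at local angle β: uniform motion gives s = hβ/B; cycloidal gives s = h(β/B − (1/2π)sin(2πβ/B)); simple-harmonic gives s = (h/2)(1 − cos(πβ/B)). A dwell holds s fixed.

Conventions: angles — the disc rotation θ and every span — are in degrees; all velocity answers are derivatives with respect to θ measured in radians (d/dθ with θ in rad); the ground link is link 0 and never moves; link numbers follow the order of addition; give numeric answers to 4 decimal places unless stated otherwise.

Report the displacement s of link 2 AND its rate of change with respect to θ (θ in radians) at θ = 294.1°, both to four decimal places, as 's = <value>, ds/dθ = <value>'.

seg 1 [0°–262.8°] cycloidal, h=27: full span → s += 27 → s = 27.0000
seg 2 [262.8°–283.4°] dwell: s stays 27.0000
seg 3 [283.4°–360°] cycloidal, h=-27: θ=294.1° here. β=10.7, B=76.6. -27·(0.1397 − sin(2π·0.1397)/(2π)) = -0.4659 → s = 26.5341
velocity in seg [283.4°–360°] (cycloidal), θ in radians: β = 10.7° = 0.1868 rad, B = 76.6° = 1.3369 rad; ds/dθ = (h/B)(1 − cos(2πβ/B)) = ((-27)/1.3369)(1 − cos(2π·0.1397)) = -7.291846 mm/rad

s = 26.5341, ds/dθ = -7.2918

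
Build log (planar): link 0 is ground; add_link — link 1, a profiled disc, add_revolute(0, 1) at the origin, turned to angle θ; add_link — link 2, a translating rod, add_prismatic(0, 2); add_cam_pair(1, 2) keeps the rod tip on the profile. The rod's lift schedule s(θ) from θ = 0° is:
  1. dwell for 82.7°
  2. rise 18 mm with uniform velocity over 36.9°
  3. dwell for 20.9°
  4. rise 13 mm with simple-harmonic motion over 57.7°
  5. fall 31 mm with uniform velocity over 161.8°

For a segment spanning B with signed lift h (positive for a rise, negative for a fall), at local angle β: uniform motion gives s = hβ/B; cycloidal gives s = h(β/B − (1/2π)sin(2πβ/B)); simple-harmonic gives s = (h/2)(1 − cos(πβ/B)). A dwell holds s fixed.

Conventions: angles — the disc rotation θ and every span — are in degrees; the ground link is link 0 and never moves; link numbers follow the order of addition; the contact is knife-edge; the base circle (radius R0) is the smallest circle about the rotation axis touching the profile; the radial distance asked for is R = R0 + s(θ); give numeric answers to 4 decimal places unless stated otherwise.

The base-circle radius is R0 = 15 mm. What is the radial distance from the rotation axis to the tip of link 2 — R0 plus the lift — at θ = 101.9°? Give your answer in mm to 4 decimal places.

seg 1 [0°–82.7°] dwell: s stays 0.0000
seg 2 [82.7°–119.6°] uniform, h=18: θ=101.9° here. β=19.2, B=36.9. 18·19.2/36.9 = 9.3659 → s = 9.3659
R = R0 + s = 15 + 9.3659 = 24.3659

24.3659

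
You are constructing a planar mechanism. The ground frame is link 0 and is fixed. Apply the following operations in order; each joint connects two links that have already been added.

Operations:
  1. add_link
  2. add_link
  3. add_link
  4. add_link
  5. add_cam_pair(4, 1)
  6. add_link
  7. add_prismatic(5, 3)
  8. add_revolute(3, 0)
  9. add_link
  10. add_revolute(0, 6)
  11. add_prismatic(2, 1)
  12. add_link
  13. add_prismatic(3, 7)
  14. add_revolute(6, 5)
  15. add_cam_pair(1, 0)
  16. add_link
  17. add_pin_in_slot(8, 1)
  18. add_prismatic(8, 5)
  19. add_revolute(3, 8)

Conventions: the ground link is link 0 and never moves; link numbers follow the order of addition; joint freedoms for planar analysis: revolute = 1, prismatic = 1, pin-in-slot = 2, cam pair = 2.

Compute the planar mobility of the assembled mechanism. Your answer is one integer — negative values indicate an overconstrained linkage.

(L,J1,J2)=(1,0,0); link0 fixed
link1: (2,0,0)
link2: (3,0,0)
link3: (4,0,0)
link4: (5,0,0)
C 4-1 [J2]: (5,0,1)
link5: (6,0,1)
P 5-3 [J1]: (6,1,1)
R 3-0 [J1]: (6,2,1)
link6: (7,2,1)
R 0-6 [J1]: (7,3,1)
P 2-1 [J1]: (7,4,1)
link7: (8,4,1)
P 3-7 [J1]: (8,5,1)
R 6-5 [J1]: (8,6,1)
C 1-0 [J2]: (8,6,2)
link8: (9,6,2)
PS 8-1 [J2]: (9,6,3)
P 8-5 [J1]: (9,7,3)
R 3-8 [J1]: (9,8,3)
Grübler: 3·8 − 2·8 − 3 = 5

M = 5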